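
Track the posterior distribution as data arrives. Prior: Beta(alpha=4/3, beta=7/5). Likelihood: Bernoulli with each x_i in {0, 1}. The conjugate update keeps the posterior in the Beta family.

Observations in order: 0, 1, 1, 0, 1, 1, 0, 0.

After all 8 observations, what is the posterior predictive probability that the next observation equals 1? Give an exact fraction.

80/161

obs 1: x=0 → posterior Beta(4/3, 12/5)
obs 2: x=1 → posterior Beta(7/3, 12/5)
obs 3: x=1 → posterior Beta(10/3, 12/5)
obs 4: x=0 → posterior Beta(10/3, 17/5)
obs 5: x=1 → posterior Beta(13/3, 17/5)
obs 6: x=1 → posterior Beta(16/3, 17/5)
obs 7: x=0 → posterior Beta(16/3, 22/5)
obs 8: x=0 → posterior Beta(16/3, 27/5)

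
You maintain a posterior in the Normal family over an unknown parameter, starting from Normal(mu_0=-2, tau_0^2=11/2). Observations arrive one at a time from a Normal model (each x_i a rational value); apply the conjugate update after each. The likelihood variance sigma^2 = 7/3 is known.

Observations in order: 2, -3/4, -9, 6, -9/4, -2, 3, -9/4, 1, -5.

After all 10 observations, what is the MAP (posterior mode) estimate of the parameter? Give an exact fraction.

-31/32

obs 1: x=2 → posterior Normal(38/47, 77/47)
obs 2: x=-3/4 → posterior Normal(53/320, 77/80)
obs 3: x=-9 → posterior Normal(-1135/452, 77/113)
obs 4: x=6 → posterior Normal(-343/584, 77/146)
obs 5: x=-9/4 → posterior Normal(-160/179, 77/179)
obs 6: x=-2 → posterior Normal(-113/106, 77/212)
obs 7: x=3 → posterior Normal(-127/245, 11/35)
obs 8: x=-9/4 → posterior Normal(-805/1112, 77/278)
obs 9: x=1 → posterior Normal(-673/1244, 77/311)
obs 10: x=-5 → posterior Normal(-31/32, 77/344)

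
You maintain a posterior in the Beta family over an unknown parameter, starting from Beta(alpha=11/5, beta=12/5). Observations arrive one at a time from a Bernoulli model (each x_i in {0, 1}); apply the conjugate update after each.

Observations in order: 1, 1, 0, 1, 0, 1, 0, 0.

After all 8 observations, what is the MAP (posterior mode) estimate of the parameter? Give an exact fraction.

26/53

obs 1: x=1 → posterior Beta(16/5, 12/5)
obs 2: x=1 → posterior Beta(21/5, 12/5)
obs 3: x=0 → posterior Beta(21/5, 17/5)
obs 4: x=1 → posterior Beta(26/5, 17/5)
obs 5: x=0 → posterior Beta(26/5, 22/5)
obs 6: x=1 → posterior Beta(31/5, 22/5)
obs 7: x=0 → posterior Beta(31/5, 27/5)
obs 8: x=0 → posterior Beta(31/5, 32/5)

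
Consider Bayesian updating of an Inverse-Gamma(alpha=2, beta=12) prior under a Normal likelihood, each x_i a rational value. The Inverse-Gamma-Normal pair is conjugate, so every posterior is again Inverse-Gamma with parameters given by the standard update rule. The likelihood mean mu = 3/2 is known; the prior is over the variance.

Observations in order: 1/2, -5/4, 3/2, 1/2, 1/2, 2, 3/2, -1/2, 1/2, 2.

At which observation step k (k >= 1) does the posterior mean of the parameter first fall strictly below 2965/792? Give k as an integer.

obs 1: x=1/2 → posterior Inverse-Gamma(5/2, 25/2)
obs 2: x=-5/4 → posterior Inverse-Gamma(3, 521/32)
obs 3: x=3/2 → posterior Inverse-Gamma(7/2, 521/32)
obs 4: x=1/2 → posterior Inverse-Gamma(4, 537/32)
obs 5: x=1/2 → posterior Inverse-Gamma(9/2, 553/32)
obs 6: x=2 → posterior Inverse-Gamma(5, 557/32)
obs 7: x=3/2 → posterior Inverse-Gamma(11/2, 557/32)
obs 8: x=-1/2 → posterior Inverse-Gamma(6, 621/32)
obs 9: x=1/2 → posterior Inverse-Gamma(13/2, 637/32)
obs 10: x=2 → posterior Inverse-Gamma(7, 641/32)

k = 9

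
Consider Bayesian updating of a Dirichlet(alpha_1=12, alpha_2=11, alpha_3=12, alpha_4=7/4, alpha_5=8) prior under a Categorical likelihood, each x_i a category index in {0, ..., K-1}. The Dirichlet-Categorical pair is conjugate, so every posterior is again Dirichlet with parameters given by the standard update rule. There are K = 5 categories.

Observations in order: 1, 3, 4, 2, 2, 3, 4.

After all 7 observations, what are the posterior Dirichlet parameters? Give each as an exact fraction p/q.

obs 1: x=1 → posterior Dirichlet(12, 12, 12, 7/4, 8)
obs 2: x=3 → posterior Dirichlet(12, 12, 12, 11/4, 8)
obs 3: x=4 → posterior Dirichlet(12, 12, 12, 11/4, 9)
obs 4: x=2 → posterior Dirichlet(12, 12, 13, 11/4, 9)
obs 5: x=2 → posterior Dirichlet(12, 12, 14, 11/4, 9)
obs 6: x=3 → posterior Dirichlet(12, 12, 14, 15/4, 9)
obs 7: x=4 → posterior Dirichlet(12, 12, 14, 15/4, 10)

alpha_1=12, alpha_2=12, alpha_3=14, alpha_4=15/4, alpha_5=10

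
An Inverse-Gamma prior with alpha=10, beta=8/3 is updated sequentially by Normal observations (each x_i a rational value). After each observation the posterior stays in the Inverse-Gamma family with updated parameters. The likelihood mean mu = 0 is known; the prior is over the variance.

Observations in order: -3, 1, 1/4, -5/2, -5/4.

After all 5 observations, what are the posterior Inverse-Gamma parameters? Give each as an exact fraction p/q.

alpha=25/2, beta=557/48

obs 1: x=-3 → posterior Inverse-Gamma(21/2, 43/6)
obs 2: x=1 → posterior Inverse-Gamma(11, 23/3)
obs 3: x=1/4 → posterior Inverse-Gamma(23/2, 739/96)
obs 4: x=-5/2 → posterior Inverse-Gamma(12, 1039/96)
obs 5: x=-5/4 → posterior Inverse-Gamma(25/2, 557/48)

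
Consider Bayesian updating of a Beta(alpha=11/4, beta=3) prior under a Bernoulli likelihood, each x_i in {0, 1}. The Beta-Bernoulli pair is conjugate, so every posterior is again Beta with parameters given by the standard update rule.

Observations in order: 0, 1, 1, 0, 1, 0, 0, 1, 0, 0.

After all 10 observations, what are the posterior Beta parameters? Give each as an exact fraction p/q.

alpha=27/4, beta=9

obs 1: x=0 → posterior Beta(11/4, 4)
obs 2: x=1 → posterior Beta(15/4, 4)
obs 3: x=1 → posterior Beta(19/4, 4)
obs 4: x=0 → posterior Beta(19/4, 5)
obs 5: x=1 → posterior Beta(23/4, 5)
obs 6: x=0 → posterior Beta(23/4, 6)
obs 7: x=0 → posterior Beta(23/4, 7)
obs 8: x=1 → posterior Beta(27/4, 7)
obs 9: x=0 → posterior Beta(27/4, 8)
obs 10: x=0 → posterior Beta(27/4, 9)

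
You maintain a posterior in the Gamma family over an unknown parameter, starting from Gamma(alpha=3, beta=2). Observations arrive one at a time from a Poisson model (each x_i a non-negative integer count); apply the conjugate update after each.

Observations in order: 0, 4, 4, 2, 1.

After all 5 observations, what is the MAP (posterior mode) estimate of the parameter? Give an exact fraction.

obs 1: x=0 → posterior Gamma(3, 3)
obs 2: x=4 → posterior Gamma(7, 4)
obs 3: x=4 → posterior Gamma(11, 5)
obs 4: x=2 → posterior Gamma(13, 6)
obs 5: x=1 → posterior Gamma(14, 7)

13/7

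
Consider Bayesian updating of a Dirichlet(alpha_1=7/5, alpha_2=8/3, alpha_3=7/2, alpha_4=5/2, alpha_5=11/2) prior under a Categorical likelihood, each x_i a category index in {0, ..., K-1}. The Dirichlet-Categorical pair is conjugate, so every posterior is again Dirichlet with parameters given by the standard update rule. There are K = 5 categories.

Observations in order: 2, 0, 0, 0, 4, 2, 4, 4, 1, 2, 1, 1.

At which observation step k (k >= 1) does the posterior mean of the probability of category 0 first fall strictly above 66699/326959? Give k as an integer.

obs 1: x=2 → posterior Dirichlet(7/5, 8/3, 9/2, 5/2, 11/2)
obs 2: x=0 → posterior Dirichlet(12/5, 8/3, 9/2, 5/2, 11/2)
obs 3: x=0 → posterior Dirichlet(17/5, 8/3, 9/2, 5/2, 11/2)
obs 4: x=0 → posterior Dirichlet(22/5, 8/3, 9/2, 5/2, 11/2)
obs 5: x=4 → posterior Dirichlet(22/5, 8/3, 9/2, 5/2, 13/2)
obs 6: x=2 → posterior Dirichlet(22/5, 8/3, 11/2, 5/2, 13/2)
obs 7: x=4 → posterior Dirichlet(22/5, 8/3, 11/2, 5/2, 15/2)
obs 8: x=4 → posterior Dirichlet(22/5, 8/3, 11/2, 5/2, 17/2)
obs 9: x=1 → posterior Dirichlet(22/5, 11/3, 11/2, 5/2, 17/2)
obs 10: x=2 → posterior Dirichlet(22/5, 11/3, 13/2, 5/2, 17/2)
obs 11: x=1 → posterior Dirichlet(22/5, 14/3, 13/2, 5/2, 17/2)
obs 12: x=1 → posterior Dirichlet(22/5, 17/3, 13/2, 5/2, 17/2)

k = 4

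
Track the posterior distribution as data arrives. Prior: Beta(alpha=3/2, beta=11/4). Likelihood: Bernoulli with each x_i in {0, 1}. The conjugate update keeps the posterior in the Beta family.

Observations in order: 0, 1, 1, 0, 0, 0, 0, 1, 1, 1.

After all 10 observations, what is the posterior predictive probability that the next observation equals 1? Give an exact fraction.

obs 1: x=0 → posterior Beta(3/2, 15/4)
obs 2: x=1 → posterior Beta(5/2, 15/4)
obs 3: x=1 → posterior Beta(7/2, 15/4)
obs 4: x=0 → posterior Beta(7/2, 19/4)
obs 5: x=0 → posterior Beta(7/2, 23/4)
obs 6: x=0 → posterior Beta(7/2, 27/4)
obs 7: x=0 → posterior Beta(7/2, 31/4)
obs 8: x=1 → posterior Beta(9/2, 31/4)
obs 9: x=1 → posterior Beta(11/2, 31/4)
obs 10: x=1 → posterior Beta(13/2, 31/4)

26/57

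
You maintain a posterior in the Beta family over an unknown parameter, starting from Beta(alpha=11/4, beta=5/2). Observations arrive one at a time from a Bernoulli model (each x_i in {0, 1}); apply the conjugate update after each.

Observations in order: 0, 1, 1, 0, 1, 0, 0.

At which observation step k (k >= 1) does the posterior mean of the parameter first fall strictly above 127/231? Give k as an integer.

obs 1: x=0 → posterior Beta(11/4, 7/2)
obs 2: x=1 → posterior Beta(15/4, 7/2)
obs 3: x=1 → posterior Beta(19/4, 7/2)
obs 4: x=0 → posterior Beta(19/4, 9/2)
obs 5: x=1 → posterior Beta(23/4, 9/2)
obs 6: x=0 → posterior Beta(23/4, 11/2)
obs 7: x=0 → posterior Beta(23/4, 13/2)

k = 3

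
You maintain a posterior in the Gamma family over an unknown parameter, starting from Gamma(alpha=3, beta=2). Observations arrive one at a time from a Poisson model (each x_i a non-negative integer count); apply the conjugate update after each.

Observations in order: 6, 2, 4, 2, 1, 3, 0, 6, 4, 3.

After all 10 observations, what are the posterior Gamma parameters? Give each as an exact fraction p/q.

obs 1: x=6 → posterior Gamma(9, 3)
obs 2: x=2 → posterior Gamma(11, 4)
obs 3: x=4 → posterior Gamma(15, 5)
obs 4: x=2 → posterior Gamma(17, 6)
obs 5: x=1 → posterior Gamma(18, 7)
obs 6: x=3 → posterior Gamma(21, 8)
obs 7: x=0 → posterior Gamma(21, 9)
obs 8: x=6 → posterior Gamma(27, 10)
obs 9: x=4 → posterior Gamma(31, 11)
obs 10: x=3 → posterior Gamma(34, 12)

alpha=34, beta=12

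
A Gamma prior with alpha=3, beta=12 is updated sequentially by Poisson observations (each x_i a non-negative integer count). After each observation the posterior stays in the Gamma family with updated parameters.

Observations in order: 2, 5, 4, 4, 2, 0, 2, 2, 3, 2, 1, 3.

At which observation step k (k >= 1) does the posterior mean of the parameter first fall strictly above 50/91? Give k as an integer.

k = 2

obs 1: x=2 → posterior Gamma(5, 13)
obs 2: x=5 → posterior Gamma(10, 14)
obs 3: x=4 → posterior Gamma(14, 15)
obs 4: x=4 → posterior Gamma(18, 16)
obs 5: x=2 → posterior Gamma(20, 17)
obs 6: x=0 → posterior Gamma(20, 18)
obs 7: x=2 → posterior Gamma(22, 19)
obs 8: x=2 → posterior Gamma(24, 20)
obs 9: x=3 → posterior Gamma(27, 21)
obs 10: x=2 → posterior Gamma(29, 22)
obs 11: x=1 → posterior Gamma(30, 23)
obs 12: x=3 → posterior Gamma(33, 24)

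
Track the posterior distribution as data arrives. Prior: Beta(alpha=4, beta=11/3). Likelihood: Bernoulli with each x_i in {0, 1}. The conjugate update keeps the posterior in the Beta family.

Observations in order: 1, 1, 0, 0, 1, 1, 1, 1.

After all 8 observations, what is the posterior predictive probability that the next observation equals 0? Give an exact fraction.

obs 1: x=1 → posterior Beta(5, 11/3)
obs 2: x=1 → posterior Beta(6, 11/3)
obs 3: x=0 → posterior Beta(6, 14/3)
obs 4: x=0 → posterior Beta(6, 17/3)
obs 5: x=1 → posterior Beta(7, 17/3)
obs 6: x=1 → posterior Beta(8, 17/3)
obs 7: x=1 → posterior Beta(9, 17/3)
obs 8: x=1 → posterior Beta(10, 17/3)

17/47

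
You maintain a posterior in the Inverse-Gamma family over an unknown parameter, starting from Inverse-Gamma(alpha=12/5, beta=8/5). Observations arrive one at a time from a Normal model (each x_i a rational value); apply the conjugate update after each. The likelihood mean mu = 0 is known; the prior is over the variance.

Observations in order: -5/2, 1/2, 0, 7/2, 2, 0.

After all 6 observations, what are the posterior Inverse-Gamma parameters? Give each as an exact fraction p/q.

obs 1: x=-5/2 → posterior Inverse-Gamma(29/10, 189/40)
obs 2: x=1/2 → posterior Inverse-Gamma(17/5, 97/20)
obs 3: x=0 → posterior Inverse-Gamma(39/10, 97/20)
obs 4: x=7/2 → posterior Inverse-Gamma(22/5, 439/40)
obs 5: x=2 → posterior Inverse-Gamma(49/10, 519/40)
obs 6: x=0 → posterior Inverse-Gamma(27/5, 519/40)

alpha=27/5, beta=519/40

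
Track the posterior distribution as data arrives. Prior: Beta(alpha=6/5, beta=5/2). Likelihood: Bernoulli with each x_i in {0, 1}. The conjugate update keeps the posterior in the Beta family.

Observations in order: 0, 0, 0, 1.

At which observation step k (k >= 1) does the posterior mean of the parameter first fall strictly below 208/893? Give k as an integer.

obs 1: x=0 → posterior Beta(6/5, 7/2)
obs 2: x=0 → posterior Beta(6/5, 9/2)
obs 3: x=0 → posterior Beta(6/5, 11/2)
obs 4: x=1 → posterior Beta(11/5, 11/2)

k = 2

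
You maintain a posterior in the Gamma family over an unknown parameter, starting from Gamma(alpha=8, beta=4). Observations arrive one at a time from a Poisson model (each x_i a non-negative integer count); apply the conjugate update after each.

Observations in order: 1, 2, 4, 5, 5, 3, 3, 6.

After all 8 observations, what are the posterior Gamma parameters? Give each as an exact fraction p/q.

alpha=37, beta=12

obs 1: x=1 → posterior Gamma(9, 5)
obs 2: x=2 → posterior Gamma(11, 6)
obs 3: x=4 → posterior Gamma(15, 7)
obs 4: x=5 → posterior Gamma(20, 8)
obs 5: x=5 → posterior Gamma(25, 9)
obs 6: x=3 → posterior Gamma(28, 10)
obs 7: x=3 → posterior Gamma(31, 11)
obs 8: x=6 → posterior Gamma(37, 12)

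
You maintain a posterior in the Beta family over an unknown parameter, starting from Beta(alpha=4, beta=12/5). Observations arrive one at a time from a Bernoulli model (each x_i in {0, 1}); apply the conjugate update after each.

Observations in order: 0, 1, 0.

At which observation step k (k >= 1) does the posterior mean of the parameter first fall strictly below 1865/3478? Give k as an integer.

obs 1: x=0 → posterior Beta(4, 17/5)
obs 2: x=1 → posterior Beta(5, 17/5)
obs 3: x=0 → posterior Beta(5, 22/5)

k = 3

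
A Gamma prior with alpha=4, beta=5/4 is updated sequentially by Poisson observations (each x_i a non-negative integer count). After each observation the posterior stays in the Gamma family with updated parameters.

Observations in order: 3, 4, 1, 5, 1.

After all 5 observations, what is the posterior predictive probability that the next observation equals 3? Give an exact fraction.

1061707735061645507812500000000/5132842708382182842735812571629

obs 1: x=3 → posterior Gamma(7, 9/4)
obs 2: x=4 → posterior Gamma(11, 13/4)
obs 3: x=1 → posterior Gamma(12, 17/4)
obs 4: x=5 → posterior Gamma(17, 21/4)
obs 5: x=1 → posterior Gamma(18, 25/4)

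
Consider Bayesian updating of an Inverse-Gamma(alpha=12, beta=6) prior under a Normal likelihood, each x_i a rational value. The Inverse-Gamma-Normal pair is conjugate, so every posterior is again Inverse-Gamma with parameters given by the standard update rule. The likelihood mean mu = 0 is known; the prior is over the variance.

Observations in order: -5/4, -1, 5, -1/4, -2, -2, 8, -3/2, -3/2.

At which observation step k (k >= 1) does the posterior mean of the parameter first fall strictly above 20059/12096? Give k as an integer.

k = 6

obs 1: x=-5/4 → posterior Inverse-Gamma(25/2, 217/32)
obs 2: x=-1 → posterior Inverse-Gamma(13, 233/32)
obs 3: x=5 → posterior Inverse-Gamma(27/2, 633/32)
obs 4: x=-1/4 → posterior Inverse-Gamma(14, 317/16)
obs 5: x=-2 → posterior Inverse-Gamma(29/2, 349/16)
obs 6: x=-2 → posterior Inverse-Gamma(15, 381/16)
obs 7: x=8 → posterior Inverse-Gamma(31/2, 893/16)
obs 8: x=-3/2 → posterior Inverse-Gamma(16, 911/16)
obs 9: x=-3/2 → posterior Inverse-Gamma(33/2, 929/16)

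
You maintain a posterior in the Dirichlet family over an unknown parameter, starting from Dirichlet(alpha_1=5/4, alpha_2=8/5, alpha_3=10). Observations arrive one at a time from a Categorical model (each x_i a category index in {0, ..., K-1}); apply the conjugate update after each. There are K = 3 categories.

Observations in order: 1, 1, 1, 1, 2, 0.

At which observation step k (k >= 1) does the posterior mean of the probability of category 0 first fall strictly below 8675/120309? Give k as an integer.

k = 5

obs 1: x=1 → posterior Dirichlet(5/4, 13/5, 10)
obs 2: x=1 → posterior Dirichlet(5/4, 18/5, 10)
obs 3: x=1 → posterior Dirichlet(5/4, 23/5, 10)
obs 4: x=1 → posterior Dirichlet(5/4, 28/5, 10)
obs 5: x=2 → posterior Dirichlet(5/4, 28/5, 11)
obs 6: x=0 → posterior Dirichlet(9/4, 28/5, 11)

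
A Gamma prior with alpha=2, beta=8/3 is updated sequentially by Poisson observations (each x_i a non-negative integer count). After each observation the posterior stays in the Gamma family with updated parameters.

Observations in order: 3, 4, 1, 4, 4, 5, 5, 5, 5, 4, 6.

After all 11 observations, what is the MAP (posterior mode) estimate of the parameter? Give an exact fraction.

obs 1: x=3 → posterior Gamma(5, 11/3)
obs 2: x=4 → posterior Gamma(9, 14/3)
obs 3: x=1 → posterior Gamma(10, 17/3)
obs 4: x=4 → posterior Gamma(14, 20/3)
obs 5: x=4 → posterior Gamma(18, 23/3)
obs 6: x=5 → posterior Gamma(23, 26/3)
obs 7: x=5 → posterior Gamma(28, 29/3)
obs 8: x=5 → posterior Gamma(33, 32/3)
obs 9: x=5 → posterior Gamma(38, 35/3)
obs 10: x=4 → posterior Gamma(42, 38/3)
obs 11: x=6 → posterior Gamma(48, 41/3)

141/41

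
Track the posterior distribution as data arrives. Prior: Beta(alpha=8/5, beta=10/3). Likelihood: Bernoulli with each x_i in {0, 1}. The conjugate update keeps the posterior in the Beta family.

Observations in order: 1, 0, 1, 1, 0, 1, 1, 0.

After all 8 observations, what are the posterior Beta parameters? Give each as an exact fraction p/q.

alpha=33/5, beta=19/3

obs 1: x=1 → posterior Beta(13/5, 10/3)
obs 2: x=0 → posterior Beta(13/5, 13/3)
obs 3: x=1 → posterior Beta(18/5, 13/3)
obs 4: x=1 → posterior Beta(23/5, 13/3)
obs 5: x=0 → posterior Beta(23/5, 16/3)
obs 6: x=1 → posterior Beta(28/5, 16/3)
obs 7: x=1 → posterior Beta(33/5, 16/3)
obs 8: x=0 → posterior Beta(33/5, 19/3)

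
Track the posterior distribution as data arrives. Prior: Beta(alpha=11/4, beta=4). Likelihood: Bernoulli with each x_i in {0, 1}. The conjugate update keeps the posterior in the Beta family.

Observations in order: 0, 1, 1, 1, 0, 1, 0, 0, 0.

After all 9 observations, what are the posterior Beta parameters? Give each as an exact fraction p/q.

alpha=27/4, beta=9

obs 1: x=0 → posterior Beta(11/4, 5)
obs 2: x=1 → posterior Beta(15/4, 5)
obs 3: x=1 → posterior Beta(19/4, 5)
obs 4: x=1 → posterior Beta(23/4, 5)
obs 5: x=0 → posterior Beta(23/4, 6)
obs 6: x=1 → posterior Beta(27/4, 6)
obs 7: x=0 → posterior Beta(27/4, 7)
obs 8: x=0 → posterior Beta(27/4, 8)
obs 9: x=0 → posterior Beta(27/4, 9)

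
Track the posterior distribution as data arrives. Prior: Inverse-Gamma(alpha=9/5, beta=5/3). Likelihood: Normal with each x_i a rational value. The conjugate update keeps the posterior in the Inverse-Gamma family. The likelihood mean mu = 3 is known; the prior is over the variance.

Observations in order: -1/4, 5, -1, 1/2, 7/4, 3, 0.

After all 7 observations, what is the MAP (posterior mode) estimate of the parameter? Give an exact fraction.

obs 1: x=-1/4 → posterior Inverse-Gamma(23/10, 667/96)
obs 2: x=5 → posterior Inverse-Gamma(14/5, 859/96)
obs 3: x=-1 → posterior Inverse-Gamma(33/10, 1627/96)
obs 4: x=1/2 → posterior Inverse-Gamma(19/5, 1927/96)
obs 5: x=7/4 → posterior Inverse-Gamma(43/10, 1001/48)
obs 6: x=3 → posterior Inverse-Gamma(24/5, 1001/48)
obs 7: x=0 → posterior Inverse-Gamma(53/10, 1217/48)

6085/1512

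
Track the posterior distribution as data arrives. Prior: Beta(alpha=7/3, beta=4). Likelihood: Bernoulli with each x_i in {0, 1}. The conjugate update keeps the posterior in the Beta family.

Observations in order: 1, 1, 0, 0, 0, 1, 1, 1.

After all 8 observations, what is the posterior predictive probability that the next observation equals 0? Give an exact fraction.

obs 1: x=1 → posterior Beta(10/3, 4)
obs 2: x=1 → posterior Beta(13/3, 4)
obs 3: x=0 → posterior Beta(13/3, 5)
obs 4: x=0 → posterior Beta(13/3, 6)
obs 5: x=0 → posterior Beta(13/3, 7)
obs 6: x=1 → posterior Beta(16/3, 7)
obs 7: x=1 → posterior Beta(19/3, 7)
obs 8: x=1 → posterior Beta(22/3, 7)

21/43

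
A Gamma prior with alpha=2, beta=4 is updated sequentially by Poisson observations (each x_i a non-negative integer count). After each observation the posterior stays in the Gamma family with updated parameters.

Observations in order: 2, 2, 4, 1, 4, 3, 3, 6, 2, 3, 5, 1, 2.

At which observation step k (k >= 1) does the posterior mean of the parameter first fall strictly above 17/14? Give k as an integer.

obs 1: x=2 → posterior Gamma(4, 5)
obs 2: x=2 → posterior Gamma(6, 6)
obs 3: x=4 → posterior Gamma(10, 7)
obs 4: x=1 → posterior Gamma(11, 8)
obs 5: x=4 → posterior Gamma(15, 9)
obs 6: x=3 → posterior Gamma(18, 10)
obs 7: x=3 → posterior Gamma(21, 11)
obs 8: x=6 → posterior Gamma(27, 12)
obs 9: x=2 → posterior Gamma(29, 13)
obs 10: x=3 → posterior Gamma(32, 14)
obs 11: x=5 → posterior Gamma(37, 15)
obs 12: x=1 → posterior Gamma(38, 16)
obs 13: x=2 → posterior Gamma(40, 17)

k = 3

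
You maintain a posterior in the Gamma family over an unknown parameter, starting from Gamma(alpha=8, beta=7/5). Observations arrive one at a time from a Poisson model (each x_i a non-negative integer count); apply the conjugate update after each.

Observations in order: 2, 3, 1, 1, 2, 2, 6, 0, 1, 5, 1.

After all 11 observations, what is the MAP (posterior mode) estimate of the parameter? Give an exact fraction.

obs 1: x=2 → posterior Gamma(10, 12/5)
obs 2: x=3 → posterior Gamma(13, 17/5)
obs 3: x=1 → posterior Gamma(14, 22/5)
obs 4: x=1 → posterior Gamma(15, 27/5)
obs 5: x=2 → posterior Gamma(17, 32/5)
obs 6: x=2 → posterior Gamma(19, 37/5)
obs 7: x=6 → posterior Gamma(25, 42/5)
obs 8: x=0 → posterior Gamma(25, 47/5)
obs 9: x=1 → posterior Gamma(26, 52/5)
obs 10: x=5 → posterior Gamma(31, 57/5)
obs 11: x=1 → posterior Gamma(32, 62/5)

5/2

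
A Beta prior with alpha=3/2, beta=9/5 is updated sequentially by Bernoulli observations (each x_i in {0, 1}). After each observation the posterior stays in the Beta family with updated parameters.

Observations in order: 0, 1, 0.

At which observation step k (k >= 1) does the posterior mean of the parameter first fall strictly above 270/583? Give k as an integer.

k = 2

obs 1: x=0 → posterior Beta(3/2, 14/5)
obs 2: x=1 → posterior Beta(5/2, 14/5)
obs 3: x=0 → posterior Beta(5/2, 19/5)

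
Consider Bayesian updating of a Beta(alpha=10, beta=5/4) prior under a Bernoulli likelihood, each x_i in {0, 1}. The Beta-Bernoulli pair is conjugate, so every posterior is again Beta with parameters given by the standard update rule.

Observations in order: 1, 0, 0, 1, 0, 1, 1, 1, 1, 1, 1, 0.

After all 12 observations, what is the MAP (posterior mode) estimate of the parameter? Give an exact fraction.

obs 1: x=1 → posterior Beta(11, 5/4)
obs 2: x=0 → posterior Beta(11, 9/4)
obs 3: x=0 → posterior Beta(11, 13/4)
obs 4: x=1 → posterior Beta(12, 13/4)
obs 5: x=0 → posterior Beta(12, 17/4)
obs 6: x=1 → posterior Beta(13, 17/4)
obs 7: x=1 → posterior Beta(14, 17/4)
obs 8: x=1 → posterior Beta(15, 17/4)
obs 9: x=1 → posterior Beta(16, 17/4)
obs 10: x=1 → posterior Beta(17, 17/4)
obs 11: x=1 → posterior Beta(18, 17/4)
obs 12: x=0 → posterior Beta(18, 21/4)

4/5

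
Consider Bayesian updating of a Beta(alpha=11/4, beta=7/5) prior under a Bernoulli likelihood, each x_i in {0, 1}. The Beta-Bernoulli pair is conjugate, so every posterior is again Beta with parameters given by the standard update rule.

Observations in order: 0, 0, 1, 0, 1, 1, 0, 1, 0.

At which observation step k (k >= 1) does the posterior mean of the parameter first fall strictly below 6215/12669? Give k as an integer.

k = 2

obs 1: x=0 → posterior Beta(11/4, 12/5)
obs 2: x=0 → posterior Beta(11/4, 17/5)
obs 3: x=1 → posterior Beta(15/4, 17/5)
obs 4: x=0 → posterior Beta(15/4, 22/5)
obs 5: x=1 → posterior Beta(19/4, 22/5)
obs 6: x=1 → posterior Beta(23/4, 22/5)
obs 7: x=0 → posterior Beta(23/4, 27/5)
obs 8: x=1 → posterior Beta(27/4, 27/5)
obs 9: x=0 → posterior Beta(27/4, 32/5)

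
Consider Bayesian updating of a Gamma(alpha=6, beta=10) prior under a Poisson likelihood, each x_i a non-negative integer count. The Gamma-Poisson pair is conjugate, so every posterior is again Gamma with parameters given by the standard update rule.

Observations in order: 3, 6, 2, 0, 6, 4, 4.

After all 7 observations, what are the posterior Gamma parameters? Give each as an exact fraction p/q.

obs 1: x=3 → posterior Gamma(9, 11)
obs 2: x=6 → posterior Gamma(15, 12)
obs 3: x=2 → posterior Gamma(17, 13)
obs 4: x=0 → posterior Gamma(17, 14)
obs 5: x=6 → posterior Gamma(23, 15)
obs 6: x=4 → posterior Gamma(27, 16)
obs 7: x=4 → posterior Gamma(31, 17)

alpha=31, beta=17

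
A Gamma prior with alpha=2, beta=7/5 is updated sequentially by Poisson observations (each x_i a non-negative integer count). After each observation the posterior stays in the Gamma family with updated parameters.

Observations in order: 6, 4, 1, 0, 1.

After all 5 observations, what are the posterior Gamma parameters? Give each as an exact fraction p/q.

alpha=14, beta=32/5

obs 1: x=6 → posterior Gamma(8, 12/5)
obs 2: x=4 → posterior Gamma(12, 17/5)
obs 3: x=1 → posterior Gamma(13, 22/5)
obs 4: x=0 → posterior Gamma(13, 27/5)
obs 5: x=1 → posterior Gamma(14, 32/5)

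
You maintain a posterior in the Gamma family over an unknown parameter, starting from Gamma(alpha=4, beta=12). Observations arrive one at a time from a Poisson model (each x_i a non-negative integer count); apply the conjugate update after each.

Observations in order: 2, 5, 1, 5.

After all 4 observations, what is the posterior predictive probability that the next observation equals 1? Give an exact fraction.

295147905179352825856/827240261886336764177

obs 1: x=2 → posterior Gamma(6, 13)
obs 2: x=5 → posterior Gamma(11, 14)
obs 3: x=1 → posterior Gamma(12, 15)
obs 4: x=5 → posterior Gamma(17, 16)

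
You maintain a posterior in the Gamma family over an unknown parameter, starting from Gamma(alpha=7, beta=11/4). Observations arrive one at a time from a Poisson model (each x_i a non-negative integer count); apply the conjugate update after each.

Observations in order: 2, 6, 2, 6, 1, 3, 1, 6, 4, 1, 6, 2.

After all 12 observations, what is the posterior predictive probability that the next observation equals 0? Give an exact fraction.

169841785648741083806120560811197711765980848194625129349905002823771420085606551219/3706856930108396806336066659786043116839216667614934051089099647574765385391564946367

obs 1: x=2 → posterior Gamma(9, 15/4)
obs 2: x=6 → posterior Gamma(15, 19/4)
obs 3: x=2 → posterior Gamma(17, 23/4)
obs 4: x=6 → posterior Gamma(23, 27/4)
obs 5: x=1 → posterior Gamma(24, 31/4)
obs 6: x=3 → posterior Gamma(27, 35/4)
obs 7: x=1 → posterior Gamma(28, 39/4)
obs 8: x=6 → posterior Gamma(34, 43/4)
obs 9: x=4 → posterior Gamma(38, 47/4)
obs 10: x=1 → posterior Gamma(39, 51/4)
obs 11: x=6 → posterior Gamma(45, 55/4)
obs 12: x=2 → posterior Gamma(47, 59/4)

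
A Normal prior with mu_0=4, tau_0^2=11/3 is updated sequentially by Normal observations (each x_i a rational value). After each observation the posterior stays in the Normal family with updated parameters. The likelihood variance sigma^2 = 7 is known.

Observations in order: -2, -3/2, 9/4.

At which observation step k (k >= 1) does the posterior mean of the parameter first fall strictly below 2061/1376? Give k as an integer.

obs 1: x=-2 → posterior Normal(31/16, 77/32)
obs 2: x=-3/2 → posterior Normal(91/86, 77/43)
obs 3: x=9/4 → posterior Normal(281/216, 77/54)

k = 2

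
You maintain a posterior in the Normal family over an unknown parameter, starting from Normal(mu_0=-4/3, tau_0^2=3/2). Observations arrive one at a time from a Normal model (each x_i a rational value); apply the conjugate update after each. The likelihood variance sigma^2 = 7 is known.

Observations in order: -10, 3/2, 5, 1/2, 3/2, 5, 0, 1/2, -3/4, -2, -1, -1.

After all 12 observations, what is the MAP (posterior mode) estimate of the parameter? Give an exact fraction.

-251/600

obs 1: x=-10 → posterior Normal(-146/51, 21/17)
obs 2: x=3/2 → posterior Normal(-53/24, 21/20)
obs 3: x=5 → posterior Normal(-175/138, 21/23)
obs 4: x=1/2 → posterior Normal(-83/78, 21/26)
obs 5: x=3/2 → posterior Normal(-139/174, 21/29)
obs 6: x=5 → posterior Normal(-49/192, 21/32)
obs 7: x=0 → posterior Normal(-7/30, 3/5)
obs 8: x=1/2 → posterior Normal(-10/57, 21/38)
obs 9: x=-3/4 → posterior Normal(-107/492, 21/41)
obs 10: x=-2 → posterior Normal(-179/528, 21/44)
obs 11: x=-1 → posterior Normal(-215/564, 21/47)
obs 12: x=-1 → posterior Normal(-251/600, 21/50)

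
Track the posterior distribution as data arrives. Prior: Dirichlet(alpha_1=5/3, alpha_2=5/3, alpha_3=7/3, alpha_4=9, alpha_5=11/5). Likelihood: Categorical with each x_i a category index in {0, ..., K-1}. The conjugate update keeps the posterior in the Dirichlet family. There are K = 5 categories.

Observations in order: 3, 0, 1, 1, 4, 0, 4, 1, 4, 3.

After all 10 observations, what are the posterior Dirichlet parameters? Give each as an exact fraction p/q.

alpha_1=11/3, alpha_2=14/3, alpha_3=7/3, alpha_4=11, alpha_5=26/5

obs 1: x=3 → posterior Dirichlet(5/3, 5/3, 7/3, 10, 11/5)
obs 2: x=0 → posterior Dirichlet(8/3, 5/3, 7/3, 10, 11/5)
obs 3: x=1 → posterior Dirichlet(8/3, 8/3, 7/3, 10, 11/5)
obs 4: x=1 → posterior Dirichlet(8/3, 11/3, 7/3, 10, 11/5)
obs 5: x=4 → posterior Dirichlet(8/3, 11/3, 7/3, 10, 16/5)
obs 6: x=0 → posterior Dirichlet(11/3, 11/3, 7/3, 10, 16/5)
obs 7: x=4 → posterior Dirichlet(11/3, 11/3, 7/3, 10, 21/5)
obs 8: x=1 → posterior Dirichlet(11/3, 14/3, 7/3, 10, 21/5)
obs 9: x=4 → posterior Dirichlet(11/3, 14/3, 7/3, 10, 26/5)
obs 10: x=3 → posterior Dirichlet(11/3, 14/3, 7/3, 11, 26/5)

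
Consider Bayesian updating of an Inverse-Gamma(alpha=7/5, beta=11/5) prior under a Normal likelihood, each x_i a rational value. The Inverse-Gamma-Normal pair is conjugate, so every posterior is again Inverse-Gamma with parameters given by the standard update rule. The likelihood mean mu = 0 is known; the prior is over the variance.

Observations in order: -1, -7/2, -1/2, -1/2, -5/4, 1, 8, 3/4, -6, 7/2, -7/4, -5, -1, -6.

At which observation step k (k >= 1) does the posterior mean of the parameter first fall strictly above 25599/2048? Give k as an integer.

k = 12

obs 1: x=-1 → posterior Inverse-Gamma(19/10, 27/10)
obs 2: x=-7/2 → posterior Inverse-Gamma(12/5, 353/40)
obs 3: x=-1/2 → posterior Inverse-Gamma(29/10, 179/20)
obs 4: x=-1/2 → posterior Inverse-Gamma(17/5, 363/40)
obs 5: x=-5/4 → posterior Inverse-Gamma(39/10, 1577/160)
obs 6: x=1 → posterior Inverse-Gamma(22/5, 1657/160)
obs 7: x=8 → posterior Inverse-Gamma(49/10, 6777/160)
obs 8: x=3/4 → posterior Inverse-Gamma(27/5, 3411/80)
obs 9: x=-6 → posterior Inverse-Gamma(59/10, 4851/80)
obs 10: x=7/2 → posterior Inverse-Gamma(32/5, 5341/80)
obs 11: x=-7/4 → posterior Inverse-Gamma(69/10, 10927/160)
obs 12: x=-5 → posterior Inverse-Gamma(37/5, 12927/160)
obs 13: x=-1 → posterior Inverse-Gamma(79/10, 13007/160)
obs 14: x=-6 → posterior Inverse-Gamma(42/5, 15887/160)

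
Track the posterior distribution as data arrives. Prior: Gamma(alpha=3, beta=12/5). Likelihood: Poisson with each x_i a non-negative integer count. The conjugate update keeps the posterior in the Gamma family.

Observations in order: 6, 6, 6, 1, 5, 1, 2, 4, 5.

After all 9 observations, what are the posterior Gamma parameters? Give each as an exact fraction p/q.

alpha=39, beta=57/5

obs 1: x=6 → posterior Gamma(9, 17/5)
obs 2: x=6 → posterior Gamma(15, 22/5)
obs 3: x=6 → posterior Gamma(21, 27/5)
obs 4: x=1 → posterior Gamma(22, 32/5)
obs 5: x=5 → posterior Gamma(27, 37/5)
obs 6: x=1 → posterior Gamma(28, 42/5)
obs 7: x=2 → posterior Gamma(30, 47/5)
obs 8: x=4 → posterior Gamma(34, 52/5)
obs 9: x=5 → posterior Gamma(39, 57/5)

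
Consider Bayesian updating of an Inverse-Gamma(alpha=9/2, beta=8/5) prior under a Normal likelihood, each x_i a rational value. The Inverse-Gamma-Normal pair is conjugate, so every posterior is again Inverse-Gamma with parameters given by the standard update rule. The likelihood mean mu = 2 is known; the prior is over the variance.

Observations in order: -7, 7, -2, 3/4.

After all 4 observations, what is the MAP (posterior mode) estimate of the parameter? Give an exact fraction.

10141/1200

obs 1: x=-7 → posterior Inverse-Gamma(5, 421/10)
obs 2: x=7 → posterior Inverse-Gamma(11/2, 273/5)
obs 3: x=-2 → posterior Inverse-Gamma(6, 313/5)
obs 4: x=3/4 → posterior Inverse-Gamma(13/2, 10141/160)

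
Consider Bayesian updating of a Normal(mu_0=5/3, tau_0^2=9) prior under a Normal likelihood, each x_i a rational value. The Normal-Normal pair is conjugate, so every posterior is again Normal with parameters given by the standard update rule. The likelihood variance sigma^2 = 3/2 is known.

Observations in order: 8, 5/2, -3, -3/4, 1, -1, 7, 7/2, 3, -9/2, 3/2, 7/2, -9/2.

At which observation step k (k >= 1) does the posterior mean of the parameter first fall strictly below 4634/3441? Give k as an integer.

k = 6

obs 1: x=8 → posterior Normal(149/21, 9/7)
obs 2: x=5/2 → posterior Normal(194/39, 9/13)
obs 3: x=-3 → posterior Normal(140/57, 9/19)
obs 4: x=-3/4 → posterior Normal(253/150, 9/25)
obs 5: x=1 → posterior Normal(289/186, 9/31)
obs 6: x=-1 → posterior Normal(253/222, 9/37)
obs 7: x=7 → posterior Normal(505/258, 9/43)
obs 8: x=7/2 → posterior Normal(631/294, 9/49)
obs 9: x=3 → posterior Normal(739/330, 9/55)
obs 10: x=-9/2 → posterior Normal(577/366, 9/61)
obs 11: x=3/2 → posterior Normal(631/402, 9/67)
obs 12: x=7/2 → posterior Normal(757/438, 9/73)
obs 13: x=-9/2 → posterior Normal(595/474, 9/79)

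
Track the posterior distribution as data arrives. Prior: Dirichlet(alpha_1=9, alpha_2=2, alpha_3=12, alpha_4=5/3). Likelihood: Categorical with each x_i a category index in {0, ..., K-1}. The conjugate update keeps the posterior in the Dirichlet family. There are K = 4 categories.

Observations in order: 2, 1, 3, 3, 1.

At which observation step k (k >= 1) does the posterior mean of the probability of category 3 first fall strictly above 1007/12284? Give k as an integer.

k = 3

obs 1: x=2 → posterior Dirichlet(9, 2, 13, 5/3)
obs 2: x=1 → posterior Dirichlet(9, 3, 13, 5/3)
obs 3: x=3 → posterior Dirichlet(9, 3, 13, 8/3)
obs 4: x=3 → posterior Dirichlet(9, 3, 13, 11/3)
obs 5: x=1 → posterior Dirichlet(9, 4, 13, 11/3)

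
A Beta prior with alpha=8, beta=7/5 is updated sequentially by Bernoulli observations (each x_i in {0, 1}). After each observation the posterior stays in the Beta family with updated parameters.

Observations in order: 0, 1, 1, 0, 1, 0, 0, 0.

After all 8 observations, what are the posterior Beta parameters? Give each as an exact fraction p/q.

alpha=11, beta=32/5

obs 1: x=0 → posterior Beta(8, 12/5)
obs 2: x=1 → posterior Beta(9, 12/5)
obs 3: x=1 → posterior Beta(10, 12/5)
obs 4: x=0 → posterior Beta(10, 17/5)
obs 5: x=1 → posterior Beta(11, 17/5)
obs 6: x=0 → posterior Beta(11, 22/5)
obs 7: x=0 → posterior Beta(11, 27/5)
obs 8: x=0 → posterior Beta(11, 32/5)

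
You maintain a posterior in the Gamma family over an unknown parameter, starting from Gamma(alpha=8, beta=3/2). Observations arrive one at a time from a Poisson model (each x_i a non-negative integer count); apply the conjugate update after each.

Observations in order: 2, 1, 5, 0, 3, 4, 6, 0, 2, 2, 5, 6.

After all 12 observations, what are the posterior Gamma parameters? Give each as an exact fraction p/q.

obs 1: x=2 → posterior Gamma(10, 5/2)
obs 2: x=1 → posterior Gamma(11, 7/2)
obs 3: x=5 → posterior Gamma(16, 9/2)
obs 4: x=0 → posterior Gamma(16, 11/2)
obs 5: x=3 → posterior Gamma(19, 13/2)
obs 6: x=4 → posterior Gamma(23, 15/2)
obs 7: x=6 → posterior Gamma(29, 17/2)
obs 8: x=0 → posterior Gamma(29, 19/2)
obs 9: x=2 → posterior Gamma(31, 21/2)
obs 10: x=2 → posterior Gamma(33, 23/2)
obs 11: x=5 → posterior Gamma(38, 25/2)
obs 12: x=6 → posterior Gamma(44, 27/2)

alpha=44, beta=27/2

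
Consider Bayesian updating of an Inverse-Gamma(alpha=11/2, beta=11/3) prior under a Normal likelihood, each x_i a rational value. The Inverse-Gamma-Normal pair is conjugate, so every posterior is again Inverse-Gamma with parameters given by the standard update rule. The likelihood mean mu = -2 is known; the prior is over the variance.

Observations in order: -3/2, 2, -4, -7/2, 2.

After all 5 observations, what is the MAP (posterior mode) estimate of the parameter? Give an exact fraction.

275/108

obs 1: x=-3/2 → posterior Inverse-Gamma(6, 91/24)
obs 2: x=2 → posterior Inverse-Gamma(13/2, 283/24)
obs 3: x=-4 → posterior Inverse-Gamma(7, 331/24)
obs 4: x=-7/2 → posterior Inverse-Gamma(15/2, 179/12)
obs 5: x=2 → posterior Inverse-Gamma(8, 275/12)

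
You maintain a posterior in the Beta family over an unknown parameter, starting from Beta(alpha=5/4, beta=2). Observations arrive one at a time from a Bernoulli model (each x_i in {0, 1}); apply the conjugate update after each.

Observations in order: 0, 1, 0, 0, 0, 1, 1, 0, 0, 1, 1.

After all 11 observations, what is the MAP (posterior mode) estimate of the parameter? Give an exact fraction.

3/7

obs 1: x=0 → posterior Beta(5/4, 3)
obs 2: x=1 → posterior Beta(9/4, 3)
obs 3: x=0 → posterior Beta(9/4, 4)
obs 4: x=0 → posterior Beta(9/4, 5)
obs 5: x=0 → posterior Beta(9/4, 6)
obs 6: x=1 → posterior Beta(13/4, 6)
obs 7: x=1 → posterior Beta(17/4, 6)
obs 8: x=0 → posterior Beta(17/4, 7)
obs 9: x=0 → posterior Beta(17/4, 8)
obs 10: x=1 → posterior Beta(21/4, 8)
obs 11: x=1 → posterior Beta(25/4, 8)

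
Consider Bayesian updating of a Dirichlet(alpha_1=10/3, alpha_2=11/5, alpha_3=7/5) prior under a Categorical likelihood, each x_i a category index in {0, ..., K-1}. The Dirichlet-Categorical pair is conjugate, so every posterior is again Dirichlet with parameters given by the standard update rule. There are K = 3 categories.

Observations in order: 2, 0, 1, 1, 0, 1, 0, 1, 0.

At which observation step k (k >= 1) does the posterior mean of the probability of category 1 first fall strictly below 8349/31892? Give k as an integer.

obs 1: x=2 → posterior Dirichlet(10/3, 11/5, 12/5)
obs 2: x=0 → posterior Dirichlet(13/3, 11/5, 12/5)
obs 3: x=1 → posterior Dirichlet(13/3, 16/5, 12/5)
obs 4: x=1 → posterior Dirichlet(13/3, 21/5, 12/5)
obs 5: x=0 → posterior Dirichlet(16/3, 21/5, 12/5)
obs 6: x=1 → posterior Dirichlet(16/3, 26/5, 12/5)
obs 7: x=0 → posterior Dirichlet(19/3, 26/5, 12/5)
obs 8: x=1 → posterior Dirichlet(19/3, 31/5, 12/5)
obs 9: x=0 → posterior Dirichlet(22/3, 31/5, 12/5)

k = 2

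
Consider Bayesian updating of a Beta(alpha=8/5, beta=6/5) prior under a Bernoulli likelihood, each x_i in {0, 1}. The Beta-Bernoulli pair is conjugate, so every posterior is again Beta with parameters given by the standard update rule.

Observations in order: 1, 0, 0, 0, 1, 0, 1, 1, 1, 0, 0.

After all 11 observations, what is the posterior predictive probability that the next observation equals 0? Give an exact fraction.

12/23

obs 1: x=1 → posterior Beta(13/5, 6/5)
obs 2: x=0 → posterior Beta(13/5, 11/5)
obs 3: x=0 → posterior Beta(13/5, 16/5)
obs 4: x=0 → posterior Beta(13/5, 21/5)
obs 5: x=1 → posterior Beta(18/5, 21/5)
obs 6: x=0 → posterior Beta(18/5, 26/5)
obs 7: x=1 → posterior Beta(23/5, 26/5)
obs 8: x=1 → posterior Beta(28/5, 26/5)
obs 9: x=1 → posterior Beta(33/5, 26/5)
obs 10: x=0 → posterior Beta(33/5, 31/5)
obs 11: x=0 → posterior Beta(33/5, 36/5)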